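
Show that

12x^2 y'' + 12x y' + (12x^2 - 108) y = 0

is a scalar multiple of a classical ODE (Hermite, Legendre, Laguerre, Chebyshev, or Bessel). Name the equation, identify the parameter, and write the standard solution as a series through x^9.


All three coefficients share the factor 12; dividing through by 12 gives  x^2 y'' + x y' + (x^2 - 9) y = 0.
This matches the Bessel equation x^2 y'' + x y' + (x^2 - nu^2) y = 0 with nu^2 = 9, so nu = 3; the solution bounded at x = 0 is J_3(x).
Frobenius at x = 0: indicial roots ±nu; for r = nu the recurrence k(k + 2nu) c_k = -c_{k-2} gives the standard series J_nu(x) = sum_{k>=0} (-1)^k / (k! (k+nu)!) (x/2)^(2k+nu). Evaluate the first 4 terms:
  k = 0: (-1)^0 / (0! * 3! * 2^3) x^3 = 1/(1*6*8) x^3 = (1/48) x^3
  k = 1: (-1)^1 / (1! * 4! * 2^5) x^5 = -1/(1*24*32) x^5 = (-1/768) x^5
  k = 2: (-1)^2 / (2! * 5! * 2^7) x^7 = 1/(2*120*128) x^7 = (1/30720) x^7
  k = 3: (-1)^3 / (3! * 6! * 2^9) x^9 = -1/(6*720*512) x^9 = (-1/2211840) x^9
Hence J_3(x) = -x^9/2211840 + x^7/30720 - x^5/768 + x^3/48 + ....

J_3(x); series = -x^9/2211840 + x^7/30720 - x^5/768 + x^3/48


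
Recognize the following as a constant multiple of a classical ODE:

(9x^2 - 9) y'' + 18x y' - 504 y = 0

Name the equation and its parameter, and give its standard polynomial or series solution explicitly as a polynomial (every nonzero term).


All three coefficients share the factor -9; dividing through by -9 gives  (1 - x^2) y'' - 2x y' + 56 y = 0.
This matches the Legendre equation (1 - x^2) y'' - 2x y' + n(n+1) y = 0 (note the -2x y' term) with n(n+1) = 56, so n = 7; the polynomial solution is P_7(x).
With y = sum_k a_k x^k, matching x^k gives (k+2)(k+1) a_{k+2} = [k(k+1) - n(n+1)] a_k = (k - 7)(k + 8) a_k. The right side vanishes at k = 7, so the series with the parity of 7 terminates at degree 7.
Standard normalization (P_n(1) = 1): leading coefficient (2n)!/(2^n (n!)^2) = 87178291200/(128*25401600) = 429/16, so a_7 = 429/16. Work downward with a_k = (k+1)(k+2) a_{k+2} / ((k - 7)(k + 8)):
  a_5 = (6)(7)(429/16) / ((5 - 7)(5 + 8)) = (9009/8)/(-26) = -693/16
  a_3 = (4)(5)(-693/16) / ((3 - 7)(3 + 8)) = (-3465/4)/(-44) = 315/16
  a_1 = (2)(3)(315/16) / ((1 - 7)(1 + 8)) = (945/8)/(-54) = -35/16
Hence P_7(x) = 429 x^7/16 - 693 x^5/16 + 315 x^3/16 - 35 x/16.

P_7(x); series = 429 x^7/16 - 693 x^5/16 + 315 x^3/16 - 35 x/16


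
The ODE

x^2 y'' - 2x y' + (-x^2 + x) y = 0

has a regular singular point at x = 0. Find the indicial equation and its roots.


Divide by x^2 to reach normal form y'' + P_1(x) y' + P_2(x) y = 0 with P_1(x) = -2/x and P_2(x) = -1 + 1/x.
x = 0 is a singular point because the y'-coefficient -2/x has a pole at x = 0 and the y-coefficient -1 + 1/x has a pole at x = 0.
It is a regular singular point because x P_1(x) = p(x) = -2 and x^2 P_2(x) = q(x) = -x^2 + x are polynomials, hence analytic at x = 0.
p(0) = -2,  q(0) = 0.
Indicial equation: r(r-1) + p(0) r + q(0) = 0, i.e. r^2 + (p(0) - 1) r + q(0) = 0, i.e. r^2 - 3 r = 0.
Discriminant: (-3)^2 - 4(0) = 9, so r = (3 ± 3)/2.
Solving: r_1 = 3, r_2 = 0.

indicial: r^2 - 3 r = 0; roots r_1 = 3, r_2 = 0


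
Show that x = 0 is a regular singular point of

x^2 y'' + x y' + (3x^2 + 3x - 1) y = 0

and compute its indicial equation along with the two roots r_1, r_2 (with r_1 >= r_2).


Divide by x^2 to reach normal form y'' + P_1(x) y' + P_2(x) y = 0 with P_1(x) = 1/x and P_2(x) = 3 + 3/x - 1/x^2.
x = 0 is a singular point because the y'-coefficient 1/x has a pole at x = 0 and the y-coefficient 3 + 3/x - 1/x^2 has a pole at x = 0.
It is a regular singular point because x P_1(x) = p(x) = 1 and x^2 P_2(x) = q(x) = 3x^2 + 3x - 1 are polynomials, hence analytic at x = 0.
p(0) = 1,  q(0) = -1.
Indicial equation: r(r-1) + p(0) r + q(0) = 0, i.e. r^2 + (p(0) - 1) r + q(0) = 0, i.e. r^2 - 1 = 0.
Discriminant: (0)^2 - 4(-1) = 4, so r = (0 ± 2)/2.
Solving: r_1 = 1, r_2 = -1.

indicial: r^2 - 1 = 0; roots r_1 = 1, r_2 = -1


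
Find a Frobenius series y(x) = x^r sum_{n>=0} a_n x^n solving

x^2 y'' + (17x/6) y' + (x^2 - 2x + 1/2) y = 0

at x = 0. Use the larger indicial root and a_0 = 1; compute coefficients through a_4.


Write in Frobenius form y'' + (p(x)/x) y' + (q(x)/x^2) y = 0:
  p(x) = 17/6,  q(x) = x^2 - 2x + 1/2.
Indicial equation: r(r-1) + (17/6) r + (1/2) = 0 -> roots r_1 = -1/3, r_2 = -3/2.
Take r = r_1 = -1/3. Let y(x) = x^r sum_{n>=0} a_n x^n with a_0 = 1.
Substitute y = x^r sum a_n x^n and match x^{r+n}. The recurrence is
  D(n) a_n - 2 a_{n-1} + 1 a_{n-2} = 0,  where D(n) = (r+n)(r+n-1) + (17/6)(r+n) + (1/2).
  a_n = [2 a_{n-1} - 1 a_{n-2}] / D(n).
Since the indicial polynomial factors as (r - r_1)(r - r_2), D(n) = (r_1 + n - r_1)(r_1 + n - r_2) = n(n + 7/6).
Evaluating step by step (a_0 = 1):
  n = 1: D(1) = 1(1 + 7/6) = 13/6; numerator = 2(1) = 2; a_1 = (2)/(13/6) = 12/13
  n = 2: D(2) = 2(2 + 7/6) = 19/3; numerator = 2(12/13) - 1(1) = 11/13; a_2 = (11/13)/(19/3) = 33/247
  n = 3: D(3) = 3(3 + 7/6) = 25/2; numerator = 2(33/247) - 1(12/13) = -162/247; a_3 = (-162/247)/(25/2) = -324/6175
  n = 4: D(4) = 4(4 + 7/6) = 62/3; numerator = 2(-324/6175) - 1(33/247) = -1473/6175; a_4 = (-1473/6175)/(62/3) = -4419/382850

r = -1/3; a_0 = 1; a_1 = 12/13; a_2 = 33/247; a_3 = -324/6175; a_4 = -4419/382850


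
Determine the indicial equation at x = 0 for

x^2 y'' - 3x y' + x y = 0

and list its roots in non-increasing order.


Divide by x^2 to reach normal form y'' + P_1(x) y' + P_2(x) y = 0 with P_1(x) = -3/x and P_2(x) = 1/x.
x = 0 is a singular point because the y'-coefficient -3/x has a pole at x = 0 and the y-coefficient 1/x has a pole at x = 0.
It is a regular singular point because x P_1(x) = p(x) = -3 and x^2 P_2(x) = q(x) = x are polynomials, hence analytic at x = 0.
p(0) = -3,  q(0) = 0.
Indicial equation: r(r-1) + p(0) r + q(0) = 0, i.e. r^2 + (p(0) - 1) r + q(0) = 0, i.e. r^2 - 4 r = 0.
Discriminant: (-4)^2 - 4(0) = 16, so r = (4 ± 4)/2.
Solving: r_1 = 4, r_2 = 0.

indicial: r^2 - 4 r = 0; roots r_1 = 4, r_2 = 0


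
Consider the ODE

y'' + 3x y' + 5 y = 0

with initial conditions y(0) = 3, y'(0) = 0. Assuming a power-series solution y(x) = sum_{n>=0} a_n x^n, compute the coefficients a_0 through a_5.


Ansatz: y(x) = sum_{n>=0} a_n x^n, so y'(x) = sum_{n>=1} n a_n x^(n-1) and y''(x) = sum_{n>=2} n(n-1) a_n x^(n-2).
Substitute into P(x) y'' + Q(x) y' + R(x) y = 0 with P(x) = 1, Q(x) = 3x, R(x) = 5, and match powers of x.
Initial conditions: a_0 = 3, a_1 = 0.
Setting the coefficient of each power of x to zero and solving order by order (substituting the coefficients already found):
  x^0: 2 a_2 + 5 a_0 = 0  ->  2 a_2 = -5 a_0 = -15  ->  a_2 = -15/2
  x^1: 6 a_3 + 8 a_1 = 0  ->  6 a_3 = -8 a_1 = 0  ->  a_3 = 0
  x^2: 12 a_4 + 11 a_2 = 0  ->  12 a_4 = -11 a_2 = 165/2  ->  a_4 = 55/8
  x^3: 20 a_5 + 14 a_3 = 0  ->  20 a_5 = -14 a_3 = 0  ->  a_5 = 0
Truncated series: y(x) = 3 - (15/2) x^2 + (55/8) x^4 + O(x^6).

a_0 = 3; a_1 = 0; a_2 = -15/2; a_3 = 0; a_4 = 55/8; a_5 = 0


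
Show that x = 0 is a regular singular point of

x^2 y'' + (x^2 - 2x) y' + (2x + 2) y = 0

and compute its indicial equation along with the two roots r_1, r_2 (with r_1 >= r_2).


Divide by x^2 to reach normal form y'' + P_1(x) y' + P_2(x) y = 0 with P_1(x) = 1 - 2/x and P_2(x) = 2/x + 2/x^2.
x = 0 is a singular point because the y'-coefficient 1 - 2/x has a pole at x = 0 and the y-coefficient 2/x + 2/x^2 has a pole at x = 0.
It is a regular singular point because x P_1(x) = p(x) = x - 2 and x^2 P_2(x) = q(x) = 2x + 2 are polynomials, hence analytic at x = 0.
p(0) = -2,  q(0) = 2.
Indicial equation: r(r-1) + p(0) r + q(0) = 0, i.e. r^2 + (p(0) - 1) r + q(0) = 0, i.e. r^2 - 3 r + 2 = 0.
Discriminant: (-3)^2 - 4(2) = 1, so r = (3 ± 1)/2.
Solving: r_1 = 2, r_2 = 1.

indicial: r^2 - 3 r + 2 = 0; roots r_1 = 2, r_2 = 1


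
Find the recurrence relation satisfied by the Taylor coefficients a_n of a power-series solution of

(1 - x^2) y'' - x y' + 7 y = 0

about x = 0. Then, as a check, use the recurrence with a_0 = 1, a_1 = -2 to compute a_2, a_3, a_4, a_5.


Substitute y = sum_n a_n x^n.
(1 - 1 x^2) y'' contributes (n+2)(n+1) a_{n+2} - n(n-1) a_n at x^n.
-x y'(x) contributes -n a_n at x^n.
7 y(x) contributes 7 a_n at x^n.
Matching x^n: (n+2)(n+1) a_{n+2} + (-n(n-1) - n + 7) a_n = 0.
Thus a_{n+2} = (n(n-1) + n - 7) / ((n+1)(n+2)) * a_n.

Check with a_0 = 1, a_1 = -2 (apply the recurrence for n = 0, 1, 2, 3): a_0 = 1, a_1 = -2, a_2 = -7/2, a_3 = 2, a_4 = 7/8, a_5 = 1/5.

a_(n+2) = (n(n-1) + n - 7) / ((n+1)(n+2)) * a_n; check: a_0 = 1, a_1 = -2, a_2 = -7/2, a_3 = 2, a_4 = 7/8, a_5 = 1/5


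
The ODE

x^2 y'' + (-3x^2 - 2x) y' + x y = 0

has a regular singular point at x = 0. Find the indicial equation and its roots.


Divide by x^2 to reach normal form y'' + P_1(x) y' + P_2(x) y = 0 with P_1(x) = -3 - 2/x and P_2(x) = 1/x.
x = 0 is a singular point because the y'-coefficient -3 - 2/x has a pole at x = 0 and the y-coefficient 1/x has a pole at x = 0.
It is a regular singular point because x P_1(x) = p(x) = -3x - 2 and x^2 P_2(x) = q(x) = x are polynomials, hence analytic at x = 0.
p(0) = -2,  q(0) = 0.
Indicial equation: r(r-1) + p(0) r + q(0) = 0, i.e. r^2 + (p(0) - 1) r + q(0) = 0, i.e. r^2 - 3 r = 0.
Discriminant: (-3)^2 - 4(0) = 9, so r = (3 ± 3)/2.
Solving: r_1 = 3, r_2 = 0.

indicial: r^2 - 3 r = 0; roots r_1 = 3, r_2 = 0


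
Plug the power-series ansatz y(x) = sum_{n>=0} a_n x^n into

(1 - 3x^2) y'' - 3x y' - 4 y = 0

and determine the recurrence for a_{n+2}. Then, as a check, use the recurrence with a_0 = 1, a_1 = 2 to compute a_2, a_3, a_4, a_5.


Substitute y = sum_n a_n x^n.
(1 - 3 x^2) y'' contributes (n+2)(n+1) a_{n+2} - 3 n(n-1) a_n at x^n.
-3 x y'(x) contributes -3 n a_n at x^n.
-4 y(x) contributes -4 a_n at x^n.
Matching x^n: (n+2)(n+1) a_{n+2} + (-3 n(n-1) - 3 n - 4) a_n = 0.
Thus a_{n+2} = (3 n(n-1) + 3 n + 4) / ((n+1)(n+2)) * a_n.

Check with a_0 = 1, a_1 = 2 (apply the recurrence for n = 0, 1, 2, 3): a_0 = 1, a_1 = 2, a_2 = 2, a_3 = 7/3, a_4 = 8/3, a_5 = 217/60.

a_(n+2) = (3 n(n-1) + 3 n + 4) / ((n+1)(n+2)) * a_n; check: a_0 = 1, a_1 = 2, a_2 = 2, a_3 = 7/3, a_4 = 8/3, a_5 = 217/60


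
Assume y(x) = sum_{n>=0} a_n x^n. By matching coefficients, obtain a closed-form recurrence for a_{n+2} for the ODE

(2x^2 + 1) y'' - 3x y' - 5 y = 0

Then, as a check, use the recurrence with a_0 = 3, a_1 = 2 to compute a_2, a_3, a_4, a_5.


Substitute y = sum_n a_n x^n.
(1 + 2 x^2) y'' contributes (n+2)(n+1) a_{n+2} + 2 n(n-1) a_n at x^n.
-3 x y'(x) contributes -3 n a_n at x^n.
-5 y(x) contributes -5 a_n at x^n.
Matching x^n: (n+2)(n+1) a_{n+2} + (2 n(n-1) - 3 n - 5) a_n = 0.
Thus a_{n+2} = (-2 n(n-1) + 3 n + 5) / ((n+1)(n+2)) * a_n.

Check with a_0 = 3, a_1 = 2 (apply the recurrence for n = 0, 1, 2, 3): a_0 = 3, a_1 = 2, a_2 = 15/2, a_3 = 8/3, a_4 = 35/8, a_5 = 4/15.

a_(n+2) = (-2 n(n-1) + 3 n + 5) / ((n+1)(n+2)) * a_n; check: a_0 = 3, a_1 = 2, a_2 = 15/2, a_3 = 8/3, a_4 = 35/8, a_5 = 4/15


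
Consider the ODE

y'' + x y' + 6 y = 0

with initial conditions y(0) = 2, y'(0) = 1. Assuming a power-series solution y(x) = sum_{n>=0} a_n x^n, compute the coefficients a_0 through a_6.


Ansatz: y(x) = sum_{n>=0} a_n x^n, so y'(x) = sum_{n>=1} n a_n x^(n-1) and y''(x) = sum_{n>=2} n(n-1) a_n x^(n-2).
Substitute into P(x) y'' + Q(x) y' + R(x) y = 0 with P(x) = 1, Q(x) = x, R(x) = 6, and match powers of x.
Initial conditions: a_0 = 2, a_1 = 1.
Setting the coefficient of each power of x to zero and solving order by order (substituting the coefficients already found):
  x^0: 2 a_2 + 6 a_0 = 0  ->  2 a_2 = -6 a_0 = -12  ->  a_2 = -6
  x^1: 6 a_3 + 7 a_1 = 0  ->  6 a_3 = -7 a_1 = -7  ->  a_3 = -7/6
  x^2: 12 a_4 + 8 a_2 = 0  ->  12 a_4 = -8 a_2 = 48  ->  a_4 = 4
  x^3: 20 a_5 + 9 a_3 = 0  ->  20 a_5 = -9 a_3 = 21/2  ->  a_5 = 21/40
  x^4: 30 a_6 + 10 a_4 = 0  ->  30 a_6 = -10 a_4 = -40  ->  a_6 = -4/3
Truncated series: y(x) = 2 + x - 6 x^2 - (7/6) x^3 + 4 x^4 + (21/40) x^5 - (4/3) x^6 + O(x^7).

a_0 = 2; a_1 = 1; a_2 = -6; a_3 = -7/6; a_4 = 4; a_5 = 21/40; a_6 = -4/3


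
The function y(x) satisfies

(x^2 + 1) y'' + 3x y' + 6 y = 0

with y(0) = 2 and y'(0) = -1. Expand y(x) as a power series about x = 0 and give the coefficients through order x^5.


Ansatz: y(x) = sum_{n>=0} a_n x^n, so y'(x) = sum_{n>=1} n a_n x^(n-1) and y''(x) = sum_{n>=2} n(n-1) a_n x^(n-2).
Substitute into P(x) y'' + Q(x) y' + R(x) y = 0 with P(x) = x^2 + 1, Q(x) = 3x, R(x) = 6, and match powers of x.
Initial conditions: a_0 = 2, a_1 = -1.
Setting the coefficient of each power of x to zero and solving order by order (substituting the coefficients already found):
  x^0: 2 a_2 + 6 a_0 = 0  ->  2 a_2 = -6 a_0 = -12  ->  a_2 = -6
  x^1: 6 a_3 + 9 a_1 = 0  ->  6 a_3 = -9 a_1 = 9  ->  a_3 = 3/2
  x^2: 12 a_4 + 14 a_2 = 0  ->  12 a_4 = -14 a_2 = 84  ->  a_4 = 7
  x^3: 20 a_5 + 21 a_3 = 0  ->  20 a_5 = -21 a_3 = -63/2  ->  a_5 = -63/40
Truncated series: y(x) = 2 - x - 6 x^2 + (3/2) x^3 + 7 x^4 - (63/40) x^5 + O(x^6).

a_0 = 2; a_1 = -1; a_2 = -6; a_3 = 3/2; a_4 = 7; a_5 = -63/40


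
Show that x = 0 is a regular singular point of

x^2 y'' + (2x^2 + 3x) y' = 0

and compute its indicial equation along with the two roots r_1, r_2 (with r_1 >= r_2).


Divide by x^2 to reach normal form y'' + P_1(x) y' + P_2(x) y = 0 with P_1(x) = 2 + 3/x and P_2(x) = 0.
x = 0 is a singular point because the y'-coefficient 2 + 3/x has a pole at x = 0.
It is a regular singular point because x P_1(x) = p(x) = 2x + 3 and x^2 P_2(x) = q(x) = 0 are polynomials, hence analytic at x = 0.
p(0) = 3,  q(0) = 0.
Indicial equation: r(r-1) + p(0) r + q(0) = 0, i.e. r^2 + (p(0) - 1) r + q(0) = 0, i.e. r^2 + 2 r = 0.
Discriminant: (2)^2 - 4(0) = 4, so r = (-2 ± 2)/2.
Solving: r_1 = 0, r_2 = -2.

indicial: r^2 + 2 r = 0; roots r_1 = 0, r_2 = -2


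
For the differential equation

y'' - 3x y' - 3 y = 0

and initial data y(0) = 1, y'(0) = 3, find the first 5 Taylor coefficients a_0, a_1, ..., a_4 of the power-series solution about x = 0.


Ansatz: y(x) = sum_{n>=0} a_n x^n, so y'(x) = sum_{n>=1} n a_n x^(n-1) and y''(x) = sum_{n>=2} n(n-1) a_n x^(n-2).
Substitute into P(x) y'' + Q(x) y' + R(x) y = 0 with P(x) = 1, Q(x) = -3x, R(x) = -3, and match powers of x.
Initial conditions: a_0 = 1, a_1 = 3.
Setting the coefficient of each power of x to zero and solving order by order (substituting the coefficients already found):
  x^0: 2 a_2 - 3 a_0 = 0  ->  2 a_2 = 3 a_0 = 3  ->  a_2 = 3/2
  x^1: 6 a_3 - 6 a_1 = 0  ->  6 a_3 = 6 a_1 = 18  ->  a_3 = 3
  x^2: 12 a_4 - 9 a_2 = 0  ->  12 a_4 = 9 a_2 = 27/2  ->  a_4 = 9/8
Truncated series: y(x) = 1 + 3 x + (3/2) x^2 + 3 x^3 + (9/8) x^4 + O(x^5).

a_0 = 1; a_1 = 3; a_2 = 3/2; a_3 = 3; a_4 = 9/8


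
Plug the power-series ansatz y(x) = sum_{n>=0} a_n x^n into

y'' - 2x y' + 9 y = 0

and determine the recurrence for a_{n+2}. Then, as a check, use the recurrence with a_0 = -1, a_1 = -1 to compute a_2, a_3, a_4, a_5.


Substitute y = sum_n a_n x^n.
y''(x) has coefficient (n+2)(n+1) a_{n+2} at x^n;
-2 x y'(x) has coefficient -2 n a_n at x^n (shift);
9 y(x) has coefficient 9 a_n at x^n.
Matching x^n: (n+2)(n+1) a_{n+2} + (-2n + 9) a_n = 0.
Thus a_{n+2} = (2n - 9) / ((n+1)(n+2)) * a_n.

Check with a_0 = -1, a_1 = -1 (apply the recurrence for n = 0, 1, 2, 3): a_0 = -1, a_1 = -1, a_2 = 9/2, a_3 = 7/6, a_4 = -15/8, a_5 = -7/40.

a_(n+2) = (2n - 9) / ((n+1)(n+2)) * a_n; check: a_0 = -1, a_1 = -1, a_2 = 9/2, a_3 = 7/6, a_4 = -15/8, a_5 = -7/40


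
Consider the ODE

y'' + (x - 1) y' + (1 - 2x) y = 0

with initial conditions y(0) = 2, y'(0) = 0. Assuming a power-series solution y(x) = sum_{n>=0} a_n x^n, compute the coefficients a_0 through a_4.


Ansatz: y(x) = sum_{n>=0} a_n x^n, so y'(x) = sum_{n>=1} n a_n x^(n-1) and y''(x) = sum_{n>=2} n(n-1) a_n x^(n-2).
Substitute into P(x) y'' + Q(x) y' + R(x) y = 0 with P(x) = 1, Q(x) = x - 1, R(x) = 1 - 2x, and match powers of x.
Initial conditions: a_0 = 2, a_1 = 0.
Setting the coefficient of each power of x to zero and solving order by order (substituting the coefficients already found):
  x^0: 2 a_2 - a_1 + a_0 = 0  ->  2 a_2 = a_1 - a_0 = -2  ->  a_2 = -1
  x^1: 6 a_3 - 2 a_2 + 2 a_1 - 2 a_0 = 0  ->  6 a_3 = 2 a_2 - 2 a_1 + 2 a_0 = 2  ->  a_3 = 1/3
  x^2: 12 a_4 - 3 a_3 + 3 a_2 - 2 a_1 = 0  ->  12 a_4 = 3 a_3 - 3 a_2 + 2 a_1 = 4  ->  a_4 = 1/3
Truncated series: y(x) = 2 - x^2 + (1/3) x^3 + (1/3) x^4 + O(x^5).

a_0 = 2; a_1 = 0; a_2 = -1; a_3 = 1/3; a_4 = 1/3


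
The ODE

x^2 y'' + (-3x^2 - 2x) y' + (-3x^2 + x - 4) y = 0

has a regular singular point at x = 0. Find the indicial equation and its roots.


Divide by x^2 to reach normal form y'' + P_1(x) y' + P_2(x) y = 0 with P_1(x) = -3 - 2/x and P_2(x) = -3 + 1/x - 4/x^2.
x = 0 is a singular point because the y'-coefficient -3 - 2/x has a pole at x = 0 and the y-coefficient -3 + 1/x - 4/x^2 has a pole at x = 0.
It is a regular singular point because x P_1(x) = p(x) = -3x - 2 and x^2 P_2(x) = q(x) = -3x^2 + x - 4 are polynomials, hence analytic at x = 0.
p(0) = -2,  q(0) = -4.
Indicial equation: r(r-1) + p(0) r + q(0) = 0, i.e. r^2 + (p(0) - 1) r + q(0) = 0, i.e. r^2 - 3 r - 4 = 0.
Discriminant: (-3)^2 - 4(-4) = 25, so r = (3 ± 5)/2.
Solving: r_1 = 4, r_2 = -1.

indicial: r^2 - 3 r - 4 = 0; roots r_1 = 4, r_2 = -1


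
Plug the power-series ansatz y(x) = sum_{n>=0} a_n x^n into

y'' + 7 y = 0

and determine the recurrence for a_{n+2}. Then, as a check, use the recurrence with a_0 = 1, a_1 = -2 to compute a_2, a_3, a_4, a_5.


Substitute y = sum_n a_n x^n into y'' + (const) y = 0.
y''(x) = sum_{n>=0} (n+2)(n+1) a_{n+2} x^n.
The ODE becomes sum_n [(n+2)(n+1) a_{n+2} + 7 a_n] x^n = 0.
Setting each coefficient to zero gives the recurrence:
  (n+2)(n+1) a_{n+2} + 7 a_n = 0,
  a_{n+2} = -7 / ((n+1)(n+2)) a_n.

Check with a_0 = 1, a_1 = -2 (apply the recurrence for n = 0, 1, 2, 3): a_0 = 1, a_1 = -2, a_2 = -7/2, a_3 = 7/3, a_4 = 49/24, a_5 = -49/60.

a_{n+2} = -7/((n+1)(n+2)) * a_n; check: a_0 = 1, a_1 = -2, a_2 = -7/2, a_3 = 7/3, a_4 = 49/24, a_5 = -49/60


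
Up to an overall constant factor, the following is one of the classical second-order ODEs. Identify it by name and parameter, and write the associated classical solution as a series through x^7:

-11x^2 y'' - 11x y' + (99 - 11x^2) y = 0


All three coefficients share the factor -11; dividing through by -11 gives  x^2 y'' + x y' + (x^2 - 9) y = 0.
This matches the Bessel equation x^2 y'' + x y' + (x^2 - nu^2) y = 0 with nu^2 = 9, so nu = 3; the solution bounded at x = 0 is J_3(x).
Frobenius at x = 0: indicial roots ±nu; for r = nu the recurrence k(k + 2nu) c_k = -c_{k-2} gives the standard series J_nu(x) = sum_{k>=0} (-1)^k / (k! (k+nu)!) (x/2)^(2k+nu). Evaluate the first 3 terms:
  k = 0: (-1)^0 / (0! * 3! * 2^3) x^3 = 1/(1*6*8) x^3 = (1/48) x^3
  k = 1: (-1)^1 / (1! * 4! * 2^5) x^5 = -1/(1*24*32) x^5 = (-1/768) x^5
  k = 2: (-1)^2 / (2! * 5! * 2^7) x^7 = 1/(2*120*128) x^7 = (1/30720) x^7
Hence J_3(x) = x^7/30720 - x^5/768 + x^3/48 + ....

J_3(x); series = x^7/30720 - x^5/768 + x^3/48


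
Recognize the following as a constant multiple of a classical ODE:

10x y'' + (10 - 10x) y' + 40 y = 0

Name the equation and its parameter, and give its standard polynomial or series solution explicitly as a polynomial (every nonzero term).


All three coefficients share the factor 10; dividing through by 10 gives  x y'' + (1 - x) y' + 4 y = 0.
This matches the Laguerre equation x y'' + (1 - x) y' + n y = 0 with n = 4; the polynomial solution is L_4(x).
With y = sum_k a_k x^k, matching x^k gives (k+1)k a_{k+1} + (k+1) a_{k+1} - k a_k + n a_k = 0, i.e. (k+1)^2 a_{k+1} = (k - n) a_k = (k - 4) a_k. The right side vanishes at k = 4, so the series terminates at degree 4.
Standard normalization L_n(0) = 1 gives a_0 = 1. Work upward with a_{k+1} = (k - 4) a_k / (k+1)^2:
  a_1 = (0 - 4)(1) / 1^2 = -4/1 = -4
  a_2 = (1 - 4)(-4) / 2^2 = 12/4 = 3
  a_3 = (2 - 4)(3) / 3^2 = -6/9 = -2/3
  a_4 = (3 - 4)(-2/3) / 4^2 = (2/3)/16 = 1/24
Hence L_4(x) = x^4/24 - 2 x^3/3 + 3 x^2 - 4 x + 1.

L_4(x); series = x^4/24 - 2 x^3/3 + 3 x^2 - 4 x + 1


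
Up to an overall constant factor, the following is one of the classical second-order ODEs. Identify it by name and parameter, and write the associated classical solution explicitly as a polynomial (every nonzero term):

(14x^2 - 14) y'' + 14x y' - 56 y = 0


All three coefficients share the factor -14; dividing through by -14 gives  (1 - x^2) y'' - x y' + 4 y = 0.
This matches the Chebyshev equation (1 - x^2) y'' - x y' + n^2 y = 0 (note the -x y' term, not -2x y') with n^2 = 4, so n = 2; the polynomial solution is T_2(x).
With y = sum_k a_k x^k, matching x^k gives (k+2)(k+1) a_{k+2} = (k^2 - n^2) a_k = (k - 2)(k + 2) a_k. The right side vanishes at k = 2, so the series with the parity of 2 terminates at degree 2.
Standard normalization: leading coefficient of T_n is 2^(n-1), so a_2 = 2^1 = 2. Work downward with a_k = (k+1)(k+2) a_{k+2} / ((k - 2)(k + 2)):
  a_0 = (1)(2)(2) / ((0 - 2)(0 + 2)) = 4/(-4) = -1
Hence T_2(x) = 2 x^2 - 1.

T_2(x); series = 2 x^2 - 1


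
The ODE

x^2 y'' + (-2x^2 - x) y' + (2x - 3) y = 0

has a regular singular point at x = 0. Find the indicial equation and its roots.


Divide by x^2 to reach normal form y'' + P_1(x) y' + P_2(x) y = 0 with P_1(x) = -2 - 1/x and P_2(x) = 2/x - 3/x^2.
x = 0 is a singular point because the y'-coefficient -2 - 1/x has a pole at x = 0 and the y-coefficient 2/x - 3/x^2 has a pole at x = 0.
It is a regular singular point because x P_1(x) = p(x) = -2x - 1 and x^2 P_2(x) = q(x) = 2x - 3 are polynomials, hence analytic at x = 0.
p(0) = -1,  q(0) = -3.
Indicial equation: r(r-1) + p(0) r + q(0) = 0, i.e. r^2 + (p(0) - 1) r + q(0) = 0, i.e. r^2 - 2 r - 3 = 0.
Discriminant: (-2)^2 - 4(-3) = 16, so r = (2 ± 4)/2.
Solving: r_1 = 3, r_2 = -1.

indicial: r^2 - 2 r - 3 = 0; roots r_1 = 3, r_2 = -1


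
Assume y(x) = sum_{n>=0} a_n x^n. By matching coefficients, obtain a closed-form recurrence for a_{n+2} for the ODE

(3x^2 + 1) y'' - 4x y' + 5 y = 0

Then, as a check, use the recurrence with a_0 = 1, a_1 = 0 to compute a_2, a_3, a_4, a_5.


Substitute y = sum_n a_n x^n.
(1 + 3 x^2) y'' contributes (n+2)(n+1) a_{n+2} + 3 n(n-1) a_n at x^n.
-4 x y'(x) contributes -4 n a_n at x^n.
5 y(x) contributes 5 a_n at x^n.
Matching x^n: (n+2)(n+1) a_{n+2} + (3 n(n-1) - 4 n + 5) a_n = 0.
Thus a_{n+2} = (-3 n(n-1) + 4 n - 5) / ((n+1)(n+2)) * a_n.

Check with a_0 = 1, a_1 = 0 (apply the recurrence for n = 0, 1, 2, 3): a_0 = 1, a_1 = 0, a_2 = -5/2, a_3 = 0, a_4 = 5/8, a_5 = 0.

a_(n+2) = (-3 n(n-1) + 4 n - 5) / ((n+1)(n+2)) * a_n; check: a_0 = 1, a_1 = 0, a_2 = -5/2, a_3 = 0, a_4 = 5/8, a_5 = 0


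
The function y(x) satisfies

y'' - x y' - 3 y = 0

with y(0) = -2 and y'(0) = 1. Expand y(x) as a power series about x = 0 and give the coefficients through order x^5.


Ansatz: y(x) = sum_{n>=0} a_n x^n, so y'(x) = sum_{n>=1} n a_n x^(n-1) and y''(x) = sum_{n>=2} n(n-1) a_n x^(n-2).
Substitute into P(x) y'' + Q(x) y' + R(x) y = 0 with P(x) = 1, Q(x) = -x, R(x) = -3, and match powers of x.
Initial conditions: a_0 = -2, a_1 = 1.
Setting the coefficient of each power of x to zero and solving order by order (substituting the coefficients already found):
  x^0: 2 a_2 - 3 a_0 = 0  ->  2 a_2 = 3 a_0 = -6  ->  a_2 = -3
  x^1: 6 a_3 - 4 a_1 = 0  ->  6 a_3 = 4 a_1 = 4  ->  a_3 = 2/3
  x^2: 12 a_4 - 5 a_2 = 0  ->  12 a_4 = 5 a_2 = -15  ->  a_4 = -5/4
  x^3: 20 a_5 - 6 a_3 = 0  ->  20 a_5 = 6 a_3 = 4  ->  a_5 = 1/5
Truncated series: y(x) = -2 + x - 3 x^2 + (2/3) x^3 - (5/4) x^4 + (1/5) x^5 + O(x^6).

a_0 = -2; a_1 = 1; a_2 = -3; a_3 = 2/3; a_4 = -5/4; a_5 = 1/5


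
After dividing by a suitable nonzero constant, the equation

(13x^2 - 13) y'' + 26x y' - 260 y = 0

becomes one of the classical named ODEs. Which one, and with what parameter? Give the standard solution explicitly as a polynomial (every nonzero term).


All three coefficients share the factor -13; dividing through by -13 gives  (1 - x^2) y'' - 2x y' + 20 y = 0.
This matches the Legendre equation (1 - x^2) y'' - 2x y' + n(n+1) y = 0 (note the -2x y' term) with n(n+1) = 20, so n = 4; the polynomial solution is P_4(x).
With y = sum_k a_k x^k, matching x^k gives (k+2)(k+1) a_{k+2} = [k(k+1) - n(n+1)] a_k = (k - 4)(k + 5) a_k. The right side vanishes at k = 4, so the series with the parity of 4 terminates at degree 4.
Standard normalization (P_n(1) = 1): leading coefficient (2n)!/(2^n (n!)^2) = 40320/(16*576) = 35/8, so a_4 = 35/8. Work downward with a_k = (k+1)(k+2) a_{k+2} / ((k - 4)(k + 5)):
  a_2 = (3)(4)(35/8) / ((2 - 4)(2 + 5)) = (105/2)/(-14) = -15/4
  a_0 = (1)(2)(-15/4) / ((0 - 4)(0 + 5)) = (-15/2)/(-20) = 3/8
Hence P_4(x) = 35 x^4/8 - 15 x^2/4 + 3/8.

P_4(x); series = 35 x^4/8 - 15 x^2/4 + 3/8


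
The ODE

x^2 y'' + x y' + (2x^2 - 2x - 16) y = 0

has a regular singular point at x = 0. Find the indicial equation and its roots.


Divide by x^2 to reach normal form y'' + P_1(x) y' + P_2(x) y = 0 with P_1(x) = 1/x and P_2(x) = 2 - 2/x - 16/x^2.
x = 0 is a singular point because the y'-coefficient 1/x has a pole at x = 0 and the y-coefficient 2 - 2/x - 16/x^2 has a pole at x = 0.
It is a regular singular point because x P_1(x) = p(x) = 1 and x^2 P_2(x) = q(x) = 2x^2 - 2x - 16 are polynomials, hence analytic at x = 0.
p(0) = 1,  q(0) = -16.
Indicial equation: r(r-1) + p(0) r + q(0) = 0, i.e. r^2 + (p(0) - 1) r + q(0) = 0, i.e. r^2 - 16 = 0.
Discriminant: (0)^2 - 4(-16) = 64, so r = (0 ± 8)/2.
Solving: r_1 = 4, r_2 = -4.

indicial: r^2 - 16 = 0; roots r_1 = 4, r_2 = -4


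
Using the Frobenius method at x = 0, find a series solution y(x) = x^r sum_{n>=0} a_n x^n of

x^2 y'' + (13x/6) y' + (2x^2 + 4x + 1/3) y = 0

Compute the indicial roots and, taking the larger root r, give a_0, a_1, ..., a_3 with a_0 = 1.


Write in Frobenius form y'' + (p(x)/x) y' + (q(x)/x^2) y = 0:
  p(x) = 13/6,  q(x) = 2x^2 + 4x + 1/3.
Indicial equation: r(r-1) + (13/6) r + (1/3) = 0 -> roots r_1 = -1/2, r_2 = -2/3.
Take r = r_1 = -1/2. Let y(x) = x^r sum_{n>=0} a_n x^n with a_0 = 1.
Substitute y = x^r sum a_n x^n and match x^{r+n}. The recurrence is
  D(n) a_n + 4 a_{n-1} + 2 a_{n-2} = 0,  where D(n) = (r+n)(r+n-1) + (13/6)(r+n) + (1/3).
  a_n = [-4 a_{n-1} - 2 a_{n-2}] / D(n).
Since the indicial polynomial factors as (r - r_1)(r - r_2), D(n) = (r_1 + n - r_1)(r_1 + n - r_2) = n(n + 1/6).
Evaluating step by step (a_0 = 1):
  n = 1: D(1) = 1(1 + 1/6) = 7/6; numerator = -4(1) = -4; a_1 = (-4)/(7/6) = -24/7
  n = 2: D(2) = 2(2 + 1/6) = 13/3; numerator = -4(-24/7) - 2(1) = 82/7; a_2 = (82/7)/(13/3) = 246/91
  n = 3: D(3) = 3(3 + 1/6) = 19/2; numerator = -4(246/91) - 2(-24/7) = -360/91; a_3 = (-360/91)/(19/2) = -720/1729

r = -1/2; a_0 = 1; a_1 = -24/7; a_2 = 246/91; a_3 = -720/1729


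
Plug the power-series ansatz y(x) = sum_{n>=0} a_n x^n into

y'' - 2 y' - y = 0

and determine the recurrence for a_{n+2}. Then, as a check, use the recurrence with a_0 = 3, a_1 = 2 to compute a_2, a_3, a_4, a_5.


Substitute y = sum_n a_n x^n.
y''(x) has coefficient (n+2)(n+1) a_{n+2} at x^n;
-2 y'(x) has coefficient -2 (n+1) a_{n+1} at x^n;
-y(x) has coefficient -1 a_n at x^n.
Matching x^n: (n+2)(n+1) a_{n+2} - 2 (n+1) a_{n+1} - 1 a_n = 0.
Thus a_{n+2} = [2 (n+1) a_{n+1} + 1 a_n] / ((n+1)(n+2)).

Check with a_0 = 3, a_1 = 2 (apply the recurrence for n = 0, 1, 2, 3): a_0 = 3, a_1 = 2, a_2 = 7/2, a_3 = 8/3, a_4 = 13/8, a_5 = 47/60.

a_(n+2) = [2 (n+1) a_(n+1) + 1 a_n] / ((n+1)(n+2)); check: a_0 = 3, a_1 = 2, a_2 = 7/2, a_3 = 8/3, a_4 = 13/8, a_5 = 47/60


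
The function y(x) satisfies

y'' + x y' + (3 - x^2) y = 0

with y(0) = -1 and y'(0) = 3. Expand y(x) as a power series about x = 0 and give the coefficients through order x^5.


Ansatz: y(x) = sum_{n>=0} a_n x^n, so y'(x) = sum_{n>=1} n a_n x^(n-1) and y''(x) = sum_{n>=2} n(n-1) a_n x^(n-2).
Substitute into P(x) y'' + Q(x) y' + R(x) y = 0 with P(x) = 1, Q(x) = x, R(x) = 3 - x^2, and match powers of x.
Initial conditions: a_0 = -1, a_1 = 3.
Setting the coefficient of each power of x to zero and solving order by order (substituting the coefficients already found):
  x^0: 2 a_2 + 3 a_0 = 0  ->  2 a_2 = -3 a_0 = 3  ->  a_2 = 3/2
  x^1: 6 a_3 + 4 a_1 = 0  ->  6 a_3 = -4 a_1 = -12  ->  a_3 = -2
  x^2: 12 a_4 + 5 a_2 - a_0 = 0  ->  12 a_4 = -5 a_2 + a_0 = -17/2  ->  a_4 = -17/24
  x^3: 20 a_5 + 6 a_3 - a_1 = 0  ->  20 a_5 = -6 a_3 + a_1 = 15  ->  a_5 = 3/4
Truncated series: y(x) = -1 + 3 x + (3/2) x^2 - 2 x^3 - (17/24) x^4 + (3/4) x^5 + O(x^6).

a_0 = -1; a_1 = 3; a_2 = 3/2; a_3 = -2; a_4 = -17/24; a_5 = 3/4


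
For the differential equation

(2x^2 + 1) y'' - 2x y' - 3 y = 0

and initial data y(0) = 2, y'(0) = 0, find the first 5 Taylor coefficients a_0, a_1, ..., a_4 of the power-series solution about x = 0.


Ansatz: y(x) = sum_{n>=0} a_n x^n, so y'(x) = sum_{n>=1} n a_n x^(n-1) and y''(x) = sum_{n>=2} n(n-1) a_n x^(n-2).
Substitute into P(x) y'' + Q(x) y' + R(x) y = 0 with P(x) = 2x^2 + 1, Q(x) = -2x, R(x) = -3, and match powers of x.
Initial conditions: a_0 = 2, a_1 = 0.
Setting the coefficient of each power of x to zero and solving order by order (substituting the coefficients already found):
  x^0: 2 a_2 - 3 a_0 = 0  ->  2 a_2 = 3 a_0 = 6  ->  a_2 = 3
  x^1: 6 a_3 - 5 a_1 = 0  ->  6 a_3 = 5 a_1 = 0  ->  a_3 = 0
  x^2: 12 a_4 - 3 a_2 = 0  ->  12 a_4 = 3 a_2 = 9  ->  a_4 = 3/4
Truncated series: y(x) = 2 + 3 x^2 + (3/4) x^4 + O(x^5).

a_0 = 2; a_1 = 0; a_2 = 3; a_3 = 0; a_4 = 3/4


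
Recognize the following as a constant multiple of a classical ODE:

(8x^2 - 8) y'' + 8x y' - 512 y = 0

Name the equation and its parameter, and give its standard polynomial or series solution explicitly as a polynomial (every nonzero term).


All three coefficients share the factor -8; dividing through by -8 gives  (1 - x^2) y'' - x y' + 64 y = 0.
This matches the Chebyshev equation (1 - x^2) y'' - x y' + n^2 y = 0 (note the -x y' term, not -2x y') with n^2 = 64, so n = 8; the polynomial solution is T_8(x).
With y = sum_k a_k x^k, matching x^k gives (k+2)(k+1) a_{k+2} = (k^2 - n^2) a_k = (k - 8)(k + 8) a_k. The right side vanishes at k = 8, so the series with the parity of 8 terminates at degree 8.
Standard normalization: leading coefficient of T_n is 2^(n-1), so a_8 = 2^7 = 128. Work downward with a_k = (k+1)(k+2) a_{k+2} / ((k - 8)(k + 8)):
  a_6 = (7)(8)(128) / ((6 - 8)(6 + 8)) = 7168/(-28) = -256
  a_4 = (5)(6)(-256) / ((4 - 8)(4 + 8)) = -7680/(-48) = 160
  a_2 = (3)(4)(160) / ((2 - 8)(2 + 8)) = 1920/(-60) = -32
  a_0 = (1)(2)(-32) / ((0 - 8)(0 + 8)) = -64/(-64) = 1
Hence T_8(x) = 128 x^8 - 256 x^6 + 160 x^4 - 32 x^2 + 1.

T_8(x); series = 128 x^8 - 256 x^6 + 160 x^4 - 32 x^2 + 1


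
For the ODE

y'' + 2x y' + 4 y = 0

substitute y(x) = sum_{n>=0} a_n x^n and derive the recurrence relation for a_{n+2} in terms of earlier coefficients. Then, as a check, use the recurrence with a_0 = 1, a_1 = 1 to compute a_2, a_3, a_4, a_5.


Substitute y = sum_n a_n x^n.
y''(x) has coefficient (n+2)(n+1) a_{n+2} at x^n;
2 x y'(x) has coefficient 2 n a_n at x^n (shift);
4 y(x) has coefficient 4 a_n at x^n.
Matching x^n: (n+2)(n+1) a_{n+2} + (2n + 4) a_n = 0.
Thus a_{n+2} = (-2n - 4) / ((n+1)(n+2)) * a_n.

Check with a_0 = 1, a_1 = 1 (apply the recurrence for n = 0, 1, 2, 3): a_0 = 1, a_1 = 1, a_2 = -2, a_3 = -1, a_4 = 4/3, a_5 = 1/2.

a_(n+2) = (-2n - 4) / ((n+1)(n+2)) * a_n; check: a_0 = 1, a_1 = 1, a_2 = -2, a_3 = -1, a_4 = 4/3, a_5 = 1/2


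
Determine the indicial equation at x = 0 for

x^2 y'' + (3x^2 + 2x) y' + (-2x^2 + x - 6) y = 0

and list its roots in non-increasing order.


Divide by x^2 to reach normal form y'' + P_1(x) y' + P_2(x) y = 0 with P_1(x) = 3 + 2/x and P_2(x) = -2 + 1/x - 6/x^2.
x = 0 is a singular point because the y'-coefficient 3 + 2/x has a pole at x = 0 and the y-coefficient -2 + 1/x - 6/x^2 has a pole at x = 0.
It is a regular singular point because x P_1(x) = p(x) = 3x + 2 and x^2 P_2(x) = q(x) = -2x^2 + x - 6 are polynomials, hence analytic at x = 0.
p(0) = 2,  q(0) = -6.
Indicial equation: r(r-1) + p(0) r + q(0) = 0, i.e. r^2 + (p(0) - 1) r + q(0) = 0, i.e. r^2 + 1 r - 6 = 0.
Discriminant: (1)^2 - 4(-6) = 25, so r = (-1 ± 5)/2.
Solving: r_1 = 2, r_2 = -3.

indicial: r^2 + 1 r - 6 = 0; roots r_1 = 2, r_2 = -3


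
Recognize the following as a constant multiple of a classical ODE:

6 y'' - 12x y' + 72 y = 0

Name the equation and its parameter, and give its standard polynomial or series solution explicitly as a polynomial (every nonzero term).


All three coefficients share the factor 6; dividing through by 6 gives  y'' - 2x y' + 12 y = 0.
This matches the Hermite equation y'' - 2x y' + 2n y = 0 with 2n = 12, so n = 6; the polynomial solution is H_6(x).
With y = sum_k a_k x^k, matching x^k gives (k+2)(k+1) a_{k+2} = 2(k - n) a_k = 2(k - 6) a_k. The right side vanishes at k = 6, so the series with the parity of 6 terminates at degree 6.
Standard normalization: leading coefficient of H_n is 2^n, so a_6 = 2^6 = 64. Work downward with a_k = (k+1)(k+2) a_{k+2} / (2(k - n)):
  a_4 = (5)(6)(64) / (2(4 - 6)) = 1920/(-4) = -480
  a_2 = (3)(4)(-480) / (2(2 - 6)) = -5760/(-8) = 720
  a_0 = (1)(2)(720) / (2(0 - 6)) = 1440/(-12) = -120
Hence H_6(x) = 64 x^6 - 480 x^4 + 720 x^2 - 120.

H_6(x); series = 64 x^6 - 480 x^4 + 720 x^2 - 120


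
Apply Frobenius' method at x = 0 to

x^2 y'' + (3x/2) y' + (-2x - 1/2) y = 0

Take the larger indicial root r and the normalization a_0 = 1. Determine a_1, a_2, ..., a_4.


Write in Frobenius form y'' + (p(x)/x) y' + (q(x)/x^2) y = 0:
  p(x) = 3/2,  q(x) = -2x - 1/2.
Indicial equation: r(r-1) + (3/2) r + (-1/2) = 0 -> roots r_1 = 1/2, r_2 = -1.
Take r = r_1 = 1/2. Let y(x) = x^r sum_{n>=0} a_n x^n with a_0 = 1.
Substitute y = x^r sum a_n x^n and match x^{r+n}. The recurrence is
  D(n) a_n - 2 a_{n-1} = 0,  where D(n) = (r+n)(r+n-1) + (3/2)(r+n) + (-1/2).
  a_n = 2 / D(n) * a_{n-1}.
Since the indicial polynomial factors as (r - r_1)(r - r_2), D(n) = (r_1 + n - r_1)(r_1 + n - r_2) = n(n + 3/2).
Evaluating step by step (a_0 = 1):
  n = 1: D(1) = 1(1 + 3/2) = 5/2; numerator = 2(1) = 2; a_1 = (2)/(5/2) = 4/5
  n = 2: D(2) = 2(2 + 3/2) = 7; numerator = 2(4/5) = 8/5; a_2 = (8/5)/(7) = 8/35
  n = 3: D(3) = 3(3 + 3/2) = 27/2; numerator = 2(8/35) = 16/35; a_3 = (16/35)/(27/2) = 32/945
  n = 4: D(4) = 4(4 + 3/2) = 22; numerator = 2(32/945) = 64/945; a_4 = (64/945)/(22) = 32/10395

r = 1/2; a_0 = 1; a_1 = 4/5; a_2 = 8/35; a_3 = 32/945; a_4 = 32/10395


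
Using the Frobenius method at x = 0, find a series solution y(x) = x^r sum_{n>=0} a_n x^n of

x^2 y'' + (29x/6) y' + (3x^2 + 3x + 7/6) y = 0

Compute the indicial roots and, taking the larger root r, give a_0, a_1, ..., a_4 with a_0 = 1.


Write in Frobenius form y'' + (p(x)/x) y' + (q(x)/x^2) y = 0:
  p(x) = 29/6,  q(x) = 3x^2 + 3x + 7/6.
Indicial equation: r(r-1) + (29/6) r + (7/6) = 0 -> roots r_1 = -1/3, r_2 = -7/2.
Take r = r_1 = -1/3. Let y(x) = x^r sum_{n>=0} a_n x^n with a_0 = 1.
Substitute y = x^r sum a_n x^n and match x^{r+n}. The recurrence is
  D(n) a_n + 3 a_{n-1} + 3 a_{n-2} = 0,  where D(n) = (r+n)(r+n-1) + (29/6)(r+n) + (7/6).
  a_n = [-3 a_{n-1} - 3 a_{n-2}] / D(n).
Since the indicial polynomial factors as (r - r_1)(r - r_2), D(n) = (r_1 + n - r_1)(r_1 + n - r_2) = n(n + 19/6).
Evaluating step by step (a_0 = 1):
  n = 1: D(1) = 1(1 + 19/6) = 25/6; numerator = -3(1) = -3; a_1 = (-3)/(25/6) = -18/25
  n = 2: D(2) = 2(2 + 19/6) = 31/3; numerator = -3(-18/25) - 3(1) = -21/25; a_2 = (-21/25)/(31/3) = -63/775
  n = 3: D(3) = 3(3 + 19/6) = 37/2; numerator = -3(-63/775) - 3(-18/25) = 1863/775; a_3 = (1863/775)/(37/2) = 3726/28675
  n = 4: D(4) = 4(4 + 19/6) = 86/3; numerator = -3(3726/28675) - 3(-63/775) = -27/185; a_4 = (-27/185)/(86/3) = -81/15910

r = -1/3; a_0 = 1; a_1 = -18/25; a_2 = -63/775; a_3 = 3726/28675; a_4 = -81/15910


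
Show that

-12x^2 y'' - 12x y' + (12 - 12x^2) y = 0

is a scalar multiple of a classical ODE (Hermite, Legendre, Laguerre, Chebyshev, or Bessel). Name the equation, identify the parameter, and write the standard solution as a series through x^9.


All three coefficients share the factor -12; dividing through by -12 gives  x^2 y'' + x y' + (x^2 - 1) y = 0.
This matches the Bessel equation x^2 y'' + x y' + (x^2 - nu^2) y = 0 with nu^2 = 1, so nu = 1; the solution bounded at x = 0 is J_1(x).
Frobenius at x = 0: indicial roots ±nu; for r = nu the recurrence k(k + 2nu) c_k = -c_{k-2} gives the standard series J_nu(x) = sum_{k>=0} (-1)^k / (k! (k+nu)!) (x/2)^(2k+nu). Evaluate the first 5 terms:
  k = 0: (-1)^0 / (0! * 1! * 2^1) x^1 = 1/(1*1*2) x^1 = (1/2) x^1
  k = 1: (-1)^1 / (1! * 2! * 2^3) x^3 = -1/(1*2*8) x^3 = (-1/16) x^3
  k = 2: (-1)^2 / (2! * 3! * 2^5) x^5 = 1/(2*6*32) x^5 = (1/384) x^5
  k = 3: (-1)^3 / (3! * 4! * 2^7) x^7 = -1/(6*24*128) x^7 = (-1/18432) x^7
  k = 4: (-1)^4 / (4! * 5! * 2^9) x^9 = 1/(24*120*512) x^9 = (1/1474560) x^9
Hence J_1(x) = x^9/1474560 - x^7/18432 + x^5/384 - x^3/16 + x/2 + ....

J_1(x); series = x^9/1474560 - x^7/18432 + x^5/384 - x^3/16 + x/2


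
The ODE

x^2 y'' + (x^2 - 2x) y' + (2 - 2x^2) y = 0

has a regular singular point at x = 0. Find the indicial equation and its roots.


Divide by x^2 to reach normal form y'' + P_1(x) y' + P_2(x) y = 0 with P_1(x) = 1 - 2/x and P_2(x) = -2 + 2/x^2.
x = 0 is a singular point because the y'-coefficient 1 - 2/x has a pole at x = 0 and the y-coefficient -2 + 2/x^2 has a pole at x = 0.
It is a regular singular point because x P_1(x) = p(x) = x - 2 and x^2 P_2(x) = q(x) = 2 - 2x^2 are polynomials, hence analytic at x = 0.
p(0) = -2,  q(0) = 2.
Indicial equation: r(r-1) + p(0) r + q(0) = 0, i.e. r^2 + (p(0) - 1) r + q(0) = 0, i.e. r^2 - 3 r + 2 = 0.
Discriminant: (-3)^2 - 4(2) = 1, so r = (3 ± 1)/2.
Solving: r_1 = 2, r_2 = 1.

indicial: r^2 - 3 r + 2 = 0; roots r_1 = 2, r_2 = 1


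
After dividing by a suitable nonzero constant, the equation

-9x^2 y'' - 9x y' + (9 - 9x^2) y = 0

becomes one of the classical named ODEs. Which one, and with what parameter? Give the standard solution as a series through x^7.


All three coefficients share the factor -9; dividing through by -9 gives  x^2 y'' + x y' + (x^2 - 1) y = 0.
This matches the Bessel equation x^2 y'' + x y' + (x^2 - nu^2) y = 0 with nu^2 = 1, so nu = 1; the solution bounded at x = 0 is J_1(x).
Frobenius at x = 0: indicial roots ±nu; for r = nu the recurrence k(k + 2nu) c_k = -c_{k-2} gives the standard series J_nu(x) = sum_{k>=0} (-1)^k / (k! (k+nu)!) (x/2)^(2k+nu). Evaluate the first 4 terms:
  k = 0: (-1)^0 / (0! * 1! * 2^1) x^1 = 1/(1*1*2) x^1 = (1/2) x^1
  k = 1: (-1)^1 / (1! * 2! * 2^3) x^3 = -1/(1*2*8) x^3 = (-1/16) x^3
  k = 2: (-1)^2 / (2! * 3! * 2^5) x^5 = 1/(2*6*32) x^5 = (1/384) x^5
  k = 3: (-1)^3 / (3! * 4! * 2^7) x^7 = -1/(6*24*128) x^7 = (-1/18432) x^7
Hence J_1(x) = -x^7/18432 + x^5/384 - x^3/16 + x/2 + ....

J_1(x); series = -x^7/18432 + x^5/384 - x^3/16 + x/2


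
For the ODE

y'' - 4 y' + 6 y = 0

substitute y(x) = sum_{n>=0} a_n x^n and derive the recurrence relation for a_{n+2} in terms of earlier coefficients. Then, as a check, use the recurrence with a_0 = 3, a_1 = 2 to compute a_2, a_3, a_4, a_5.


Substitute y = sum_n a_n x^n.
y''(x) has coefficient (n+2)(n+1) a_{n+2} at x^n;
-4 y'(x) has coefficient -4 (n+1) a_{n+1} at x^n;
6 y(x) has coefficient 6 a_n at x^n.
Matching x^n: (n+2)(n+1) a_{n+2} - 4 (n+1) a_{n+1} + 6 a_n = 0.
Thus a_{n+2} = [4 (n+1) a_{n+1} - 6 a_n] / ((n+1)(n+2)).

Check with a_0 = 3, a_1 = 2 (apply the recurrence for n = 0, 1, 2, 3): a_0 = 3, a_1 = 2, a_2 = -5, a_3 = -26/3, a_4 = -37/6, a_5 = -7/3.

a_(n+2) = [4 (n+1) a_(n+1) - 6 a_n] / ((n+1)(n+2)); check: a_0 = 3, a_1 = 2, a_2 = -5, a_3 = -26/3, a_4 = -37/6, a_5 = -7/3


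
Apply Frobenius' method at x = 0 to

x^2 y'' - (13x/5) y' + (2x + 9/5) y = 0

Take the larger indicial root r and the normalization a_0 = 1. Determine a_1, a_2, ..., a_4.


Write in Frobenius form y'' + (p(x)/x) y' + (q(x)/x^2) y = 0:
  p(x) = -13/5,  q(x) = 2x + 9/5.
Indicial equation: r(r-1) + (-13/5) r + (9/5) = 0 -> roots r_1 = 3, r_2 = 3/5.
Take r = r_1 = 3. Let y(x) = x^r sum_{n>=0} a_n x^n with a_0 = 1.
Substitute y = x^r sum a_n x^n and match x^{r+n}. The recurrence is
  D(n) a_n + 2 a_{n-1} = 0,  where D(n) = (r+n)(r+n-1) + (-13/5)(r+n) + (9/5).
  a_n = -2 / D(n) * a_{n-1}.
Since the indicial polynomial factors as (r - r_1)(r - r_2), D(n) = (r_1 + n - r_1)(r_1 + n - r_2) = n(n + 12/5).
Evaluating step by step (a_0 = 1):
  n = 1: D(1) = 1(1 + 12/5) = 17/5; numerator = -2(1) = -2; a_1 = (-2)/(17/5) = -10/17
  n = 2: D(2) = 2(2 + 12/5) = 44/5; numerator = -2(-10/17) = 20/17; a_2 = (20/17)/(44/5) = 25/187
  n = 3: D(3) = 3(3 + 12/5) = 81/5; numerator = -2(25/187) = -50/187; a_3 = (-50/187)/(81/5) = -250/15147
  n = 4: D(4) = 4(4 + 12/5) = 128/5; numerator = -2(-250/15147) = 500/15147; a_4 = (500/15147)/(128/5) = 625/484704

r = 3; a_0 = 1; a_1 = -10/17; a_2 = 25/187; a_3 = -250/15147; a_4 = 625/484704
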